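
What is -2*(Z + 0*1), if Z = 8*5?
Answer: -80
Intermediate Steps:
Z = 40
-2*(Z + 0*1) = -2*(40 + 0*1) = -2*(40 + 0) = -2*40 = -80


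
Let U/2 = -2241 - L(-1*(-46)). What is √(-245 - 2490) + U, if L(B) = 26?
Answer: -4534 + I*√2735 ≈ -4534.0 + 52.297*I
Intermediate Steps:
U = -4534 (U = 2*(-2241 - 1*26) = 2*(-2241 - 26) = 2*(-2267) = -4534)
√(-245 - 2490) + U = √(-245 - 2490) - 4534 = √(-2735) - 4534 = I*√2735 - 4534 = -4534 + I*√2735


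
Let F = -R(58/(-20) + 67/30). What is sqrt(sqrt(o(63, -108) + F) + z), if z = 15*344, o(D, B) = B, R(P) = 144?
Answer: sqrt(5160 + 6*I*sqrt(7)) ≈ 71.833 + 0.11*I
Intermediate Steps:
z = 5160
F = -144 (F = -1*144 = -144)
sqrt(sqrt(o(63, -108) + F) + z) = sqrt(sqrt(-108 - 144) + 5160) = sqrt(sqrt(-252) + 5160) = sqrt(6*I*sqrt(7) + 5160) = sqrt(5160 + 6*I*sqrt(7))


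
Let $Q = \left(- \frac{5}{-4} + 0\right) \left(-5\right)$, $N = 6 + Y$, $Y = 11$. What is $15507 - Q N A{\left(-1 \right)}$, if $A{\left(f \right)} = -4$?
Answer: $15082$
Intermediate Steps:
$N = 17$ ($N = 6 + 11 = 17$)
$Q = - \frac{25}{4}$ ($Q = \left(\left(-5\right) \left(- \frac{1}{4}\right) + 0\right) \left(-5\right) = \left(\frac{5}{4} + 0\right) \left(-5\right) = \frac{5}{4} \left(-5\right) = - \frac{25}{4} \approx -6.25$)
$15507 - Q N A{\left(-1 \right)} = 15507 - \left(- \frac{25}{4}\right) 17 \left(-4\right) = 15507 - \left(- \frac{425}{4}\right) \left(-4\right) = 15507 - 425 = 15082$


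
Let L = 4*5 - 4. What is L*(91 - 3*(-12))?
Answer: 2032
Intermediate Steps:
L = 16 (L = 20 - 4 = 16)
L*(91 - 3*(-12)) = 16*(91 - 3*(-12)) = 16*(91 + 36) = 16*127 = 2032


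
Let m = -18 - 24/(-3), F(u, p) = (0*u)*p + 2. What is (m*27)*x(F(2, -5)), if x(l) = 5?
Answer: -1350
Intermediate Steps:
F(u, p) = 2 (F(u, p) = 0*p + 2 = 0 + 2 = 2)
m = -10 (m = -18 - 24*(-1)/3 = -18 - 1*(-8) = -18 + 8 = -10)
(m*27)*x(F(2, -5)) = -10*27*5 = -270*5 = -1350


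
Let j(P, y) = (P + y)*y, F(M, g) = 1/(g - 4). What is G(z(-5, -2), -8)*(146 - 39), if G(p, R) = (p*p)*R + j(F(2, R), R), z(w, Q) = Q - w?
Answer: -2354/3 ≈ -784.67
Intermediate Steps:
F(M, g) = 1/(-4 + g)
j(P, y) = y*(P + y)
G(p, R) = R*p² + R*(R + 1/(-4 + R)) (G(p, R) = (p*p)*R + R*(1/(-4 + R) + R) = p²*R + R*(R + 1/(-4 + R)) = R*p² + R*(R + 1/(-4 + R)))
G(z(-5, -2), -8)*(146 - 39) = (-8*(1 - 8*(-4 - 8) + (-2 - 1*(-5))²*(-4 - 8))/(-4 - 8))*(146 - 39) = -8*(1 - 8*(-12) + (-2 + 5)²*(-12))/(-12)*107 = -8*(-1/12)*(1 + 96 + 3²*(-12))*107 = -8*(-1/12)*(1 + 96 + 9*(-12))*107 = -8*(-1/12)*(1 + 96 - 108)*107 = -8*(-1/12)*(-11)*107 = -22/3*107 = -2354/3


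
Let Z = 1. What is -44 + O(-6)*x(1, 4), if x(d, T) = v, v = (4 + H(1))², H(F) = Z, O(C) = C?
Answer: -194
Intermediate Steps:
H(F) = 1
v = 25 (v = (4 + 1)² = 5² = 25)
x(d, T) = 25
-44 + O(-6)*x(1, 4) = -44 - 6*25 = -44 - 150 = -194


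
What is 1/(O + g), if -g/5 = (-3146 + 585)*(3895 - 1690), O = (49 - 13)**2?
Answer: 1/28236321 ≈ 3.5415e-8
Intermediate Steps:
O = 1296 (O = 36**2 = 1296)
g = 28235025 (g = -5*(-3146 + 585)*(3895 - 1690) = -(-12805)*2205 = -5*(-5647005) = 28235025)
1/(O + g) = 1/(1296 + 28235025) = 1/28236321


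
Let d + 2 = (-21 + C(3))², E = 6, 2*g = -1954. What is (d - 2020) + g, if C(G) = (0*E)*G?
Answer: -2558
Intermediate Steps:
g = -977 (g = (½)*(-1954) = -977)
C(G) = 0 (C(G) = (0*6)*G = 0*G = 0)
d = 439 (d = -2 + (-21 + 0)² = -2 + (-21)² = -2 + 441 = 439)
(d - 2020) + g = (439 - 2020) - 977 = -1581 - 977 = -2558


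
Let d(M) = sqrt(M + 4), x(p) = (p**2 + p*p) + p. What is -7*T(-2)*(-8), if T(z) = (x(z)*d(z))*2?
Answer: 672*sqrt(2) ≈ 950.35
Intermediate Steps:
x(p) = p + 2*p**2 (x(p) = (p**2 + p**2) + p = 2*p**2 + p = p + 2*p**2)
d(M) = sqrt(4 + M)
T(z) = 2*z*sqrt(4 + z)*(1 + 2*z) (T(z) = ((z*(1 + 2*z))*sqrt(4 + z))*2 = (z*sqrt(4 + z)*(1 + 2*z))*2 = 2*z*sqrt(4 + z)*(1 + 2*z))
-7*T(-2)*(-8) = -14*(-2)*sqrt(4 - 2)*(1 + 2*(-2))*(-8) = -14*(-2)*sqrt(2)*(1 - 4)*(-8) = -14*(-2)*sqrt(2)*(-3)*(-8) = -84*sqrt(2)*(-8) = 672*sqrt(2)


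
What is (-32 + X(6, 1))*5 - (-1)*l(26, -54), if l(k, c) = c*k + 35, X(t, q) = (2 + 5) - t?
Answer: -1524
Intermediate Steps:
X(t, q) = 7 - t
l(k, c) = 35 + c*k
(-32 + X(6, 1))*5 - (-1)*l(26, -54) = (-32 + (7 - 1*6))*5 - (-1)*(35 - 54*26) = (-32 + (7 - 6))*5 - (-1)*(35 - 1404) = (-32 + 1)*5 - (-1)*(-1369) = -31*5 - 1*1369 = -155 - 1369 = -1524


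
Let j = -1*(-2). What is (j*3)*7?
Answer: 42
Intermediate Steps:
j = 2
(j*3)*7 = (2*3)*7 = 6*7 = 42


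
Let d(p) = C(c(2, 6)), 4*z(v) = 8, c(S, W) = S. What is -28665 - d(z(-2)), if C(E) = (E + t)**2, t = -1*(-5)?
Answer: -28714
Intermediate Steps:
z(v) = 2 (z(v) = (1/4)*8 = 2)
t = 5
C(E) = (5 + E)**2 (C(E) = (E + 5)**2 = (5 + E)**2)
d(p) = 49 (d(p) = (5 + 2)**2 = 7**2 = 49)
-28665 - d(z(-2)) = -28665 - 1*49 = -28665 - 49 = -28714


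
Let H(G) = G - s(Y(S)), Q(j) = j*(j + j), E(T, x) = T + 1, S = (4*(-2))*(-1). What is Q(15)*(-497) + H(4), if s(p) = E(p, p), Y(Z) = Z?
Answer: -223655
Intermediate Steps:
S = 8 (S = -8*(-1) = 8)
E(T, x) = 1 + T
Q(j) = 2*j**2 (Q(j) = j*(2*j) = 2*j**2)
s(p) = 1 + p
H(G) = -9 + G (H(G) = G - (1 + 8) = G - 1*9 = G - 9 = -9 + G)
Q(15)*(-497) + H(4) = (2*15**2)*(-497) + (-9 + 4) = (2*225)*(-497) - 5 = 450*(-497) - 5 = -223650 - 5 = -223655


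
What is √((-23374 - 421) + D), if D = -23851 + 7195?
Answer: I*√40451 ≈ 201.12*I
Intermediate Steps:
D = -16656
√((-23374 - 421) + D) = √((-23374 - 421) - 16656) = √(-23795 - 16656) = √(-40451) = I*√40451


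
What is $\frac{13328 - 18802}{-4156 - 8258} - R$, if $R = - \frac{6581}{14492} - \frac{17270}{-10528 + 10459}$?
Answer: $- \frac{515970985927}{2068892412} \approx -249.39$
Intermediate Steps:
$R = \frac{249822751}{999948}$ ($R = \left(-6581\right) \frac{1}{14492} - \frac{17270}{-69} = - \frac{6581}{14492} - - \frac{17270}{69} = - \frac{6581}{14492} + \frac{17270}{69} = \frac{249822751}{999948} \approx 249.84$)
$\frac{13328 - 18802}{-4156 - 8258} - R = \frac{13328 - 18802}{-4156 - 8258} - \frac{249822751}{999948} = - \frac{5474}{-12414} - \frac{249822751}{999948} = \left(-5474\right) \left(- \frac{1}{12414}\right) - \frac{249822751}{999948} = \frac{2737}{6207} - \frac{249822751}{999948} = - \frac{515970985927}{2068892412}$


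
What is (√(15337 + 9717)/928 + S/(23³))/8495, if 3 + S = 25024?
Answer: 25021/103358665 + √25054/7883360 ≈ 0.00026216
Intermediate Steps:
S = 25021 (S = -3 + 25024 = 25021)
(√(15337 + 9717)/928 + S/(23³))/8495 = (√(15337 + 9717)/928 + 25021/(23³))/8495 = (√25054*(1/928) + 25021/12167)*(1/8495) = (√25054/928 + 25021*(1/12167))*(1/8495) = (√25054/928 + 25021/12167)*(1/8495) = (25021/12167 + √25054/928)*(1/8495) = 25021/103358665 + √25054/7883360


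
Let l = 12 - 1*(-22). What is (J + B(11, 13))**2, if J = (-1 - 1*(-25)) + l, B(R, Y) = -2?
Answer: 3136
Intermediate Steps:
l = 34 (l = 12 + 22 = 34)
J = 58 (J = (-1 - 1*(-25)) + 34 = (-1 + 25) + 34 = 24 + 34 = 58)
(J + B(11, 13))**2 = (58 - 2)**2 = 56**2 = 3136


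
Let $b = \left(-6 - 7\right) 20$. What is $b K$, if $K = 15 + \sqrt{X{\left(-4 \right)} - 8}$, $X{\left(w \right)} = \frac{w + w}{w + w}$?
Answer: $-3900 - 260 i \sqrt{7} \approx -3900.0 - 687.9 i$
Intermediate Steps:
$X{\left(w \right)} = 1$ ($X{\left(w \right)} = \frac{2 w}{2 w} = 2 w \frac{1}{2 w} = 1$)
$K = 15 + i \sqrt{7}$ ($K = 15 + \sqrt{1 - 8} = 15 + \sqrt{-7} = 15 + i \sqrt{7} \approx 15.0 + 2.6458 i$)
$b = -260$ ($b = \left(-13\right) 20 = -260$)
$b K = - 260 \left(15 + i \sqrt{7}\right) = -3900 - 260 i \sqrt{7}$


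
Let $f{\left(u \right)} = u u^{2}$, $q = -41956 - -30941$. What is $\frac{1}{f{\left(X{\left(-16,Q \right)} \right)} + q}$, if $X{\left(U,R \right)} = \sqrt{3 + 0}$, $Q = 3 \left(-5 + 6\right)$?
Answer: $- \frac{11015}{121330198} - \frac{3 \sqrt{3}}{121330198} \approx -9.0828 \cdot 10^{-5}$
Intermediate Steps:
$Q = 3$ ($Q = 3 \cdot 1 = 3$)
$X{\left(U,R \right)} = \sqrt{3}$
$q = -11015$ ($q = -41956 + 30941 = -11015$)
$f{\left(u \right)} = u^{3}$
$\frac{1}{f{\left(X{\left(-16,Q \right)} \right)} + q} = \frac{1}{\left(\sqrt{3}\right)^{3} - 11015} = \frac{1}{3 \sqrt{3} - 11015} = \frac{1}{-11015 + 3 \sqrt{3}}$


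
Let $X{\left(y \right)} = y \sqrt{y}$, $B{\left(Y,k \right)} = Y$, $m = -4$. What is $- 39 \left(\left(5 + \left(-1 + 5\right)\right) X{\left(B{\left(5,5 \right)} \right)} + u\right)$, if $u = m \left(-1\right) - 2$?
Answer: $-78 - 1755 \sqrt{5} \approx -4002.3$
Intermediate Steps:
$X{\left(y \right)} = y^{\frac{3}{2}}$
$u = 2$ ($u = \left(-4\right) \left(-1\right) - 2 = 4 - 2 = 2$)
$- 39 \left(\left(5 + \left(-1 + 5\right)\right) X{\left(B{\left(5,5 \right)} \right)} + u\right) = - 39 \left(\left(5 + \left(-1 + 5\right)\right) 5^{\frac{3}{2}} + 2\right) = - 39 \left(\left(5 + 4\right) 5 \sqrt{5} + 2\right) = - 39 \left(9 \cdot 5 \sqrt{5} + 2\right) = - 39 \left(45 \sqrt{5} + 2\right) = - 39 \left(2 + 45 \sqrt{5}\right) = -78 - 1755 \sqrt{5}$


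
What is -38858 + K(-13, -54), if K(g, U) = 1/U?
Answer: -2098333/54 ≈ -38858.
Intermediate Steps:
-38858 + K(-13, -54) = -38858 + 1/(-54) = -38858 - 1/54 = -2098333/54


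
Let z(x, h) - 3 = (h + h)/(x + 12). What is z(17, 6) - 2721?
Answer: -78810/29 ≈ -2717.6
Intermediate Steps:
z(x, h) = 3 + 2*h/(12 + x) (z(x, h) = 3 + (h + h)/(x + 12) = 3 + (2*h)/(12 + x) = 3 + 2*h/(12 + x))
z(17, 6) - 2721 = (36 + 2*6 + 3*17)/(12 + 17) - 2721 = (36 + 12 + 51)/29 - 2721 = (1/29)*99 - 2721 = 99/29 - 2721 = -78810/29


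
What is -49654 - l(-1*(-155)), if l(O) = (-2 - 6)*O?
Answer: -48414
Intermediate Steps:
l(O) = -8*O
-49654 - l(-1*(-155)) = -49654 - (-8)*(-1*(-155)) = -49654 - (-8)*155 = -49654 - 1*(-1240) = -49654 + 1240 = -48414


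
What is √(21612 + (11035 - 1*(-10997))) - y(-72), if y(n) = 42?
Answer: -42 + 2*√10911 ≈ 166.91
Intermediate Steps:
√(21612 + (11035 - 1*(-10997))) - y(-72) = √(21612 + (11035 - 1*(-10997))) - 1*42 = √(21612 + (11035 + 10997)) - 42 = √(21612 + 22032) - 42 = √43644 - 42 = 2*√10911 - 42 = -42 + 2*√10911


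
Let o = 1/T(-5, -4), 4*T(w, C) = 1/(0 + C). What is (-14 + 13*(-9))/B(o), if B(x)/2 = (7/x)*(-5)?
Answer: -1048/35 ≈ -29.943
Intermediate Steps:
T(w, C) = 1/(4*C) (T(w, C) = 1/(4*(0 + C)) = 1/(4*C))
o = -16 (o = 1/((¼)/(-4)) = 1/((¼)*(-¼)) = 1/(-1/16) = -16)
B(x) = -70/x (B(x) = 2*((7/x)*(-5)) = 2*(-35/x) = -70/x)
(-14 + 13*(-9))/B(o) = (-14 + 13*(-9))/((-70/(-16))) = (-14 - 117)/((-70*(-1/16))) = -131/35/8 = -131*8/35 = -1048/35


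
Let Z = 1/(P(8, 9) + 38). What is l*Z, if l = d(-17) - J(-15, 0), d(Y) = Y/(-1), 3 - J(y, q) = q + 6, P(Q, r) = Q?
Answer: 10/23 ≈ 0.43478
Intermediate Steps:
J(y, q) = -3 - q (J(y, q) = 3 - (q + 6) = 3 - (6 + q) = 3 + (-6 - q) = -3 - q)
d(Y) = -Y (d(Y) = Y*(-1) = -Y)
l = 20 (l = -1*(-17) - (-3 - 1*0) = 17 - (-3 + 0) = 17 - 1*(-3) = 17 + 3 = 20)
Z = 1/46 (Z = 1/(8 + 38) = 1/46 ≈ 0.021739)
l*Z = 20*(1/46) = 10/23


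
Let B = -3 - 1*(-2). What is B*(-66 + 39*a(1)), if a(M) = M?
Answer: 27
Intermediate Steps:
B = -1 (B = -3 + 2 = -1)
B*(-66 + 39*a(1)) = -(-66 + 39*1) = -(-66 + 39) = -1*(-27) = 27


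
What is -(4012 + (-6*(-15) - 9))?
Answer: -4093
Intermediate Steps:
-(4012 + (-6*(-15) - 9)) = -(4012 + (90 - 9)) = -(4012 + 81) = -1*4093 = -4093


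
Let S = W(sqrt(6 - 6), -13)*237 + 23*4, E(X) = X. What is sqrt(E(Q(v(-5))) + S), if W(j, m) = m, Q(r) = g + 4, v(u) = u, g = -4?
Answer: 7*I*sqrt(61) ≈ 54.672*I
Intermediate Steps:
Q(r) = 0 (Q(r) = -4 + 4 = 0)
S = -2989 (S = -13*237 + 23*4 = -3081 + 92 = -2989)
sqrt(E(Q(v(-5))) + S) = sqrt(0 - 2989) = sqrt(-2989) = 7*I*sqrt(61)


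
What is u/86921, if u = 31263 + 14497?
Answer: 45760/86921 ≈ 0.52645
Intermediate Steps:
u = 45760
u/86921 = 45760/86921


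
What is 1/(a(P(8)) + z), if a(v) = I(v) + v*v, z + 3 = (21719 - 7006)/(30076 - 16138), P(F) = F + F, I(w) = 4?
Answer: 13938/3596779 ≈ 0.0038751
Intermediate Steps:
P(F) = 2*F
z = -27101/13938 (z = -3 + (21719 - 7006)/(30076 - 16138) = -3 + 14713/13938 = -27101/13938 ≈ -1.9444)
a(v) = 4 + v² (a(v) = 4 + v*v = 4 + v²)
1/(a(P(8)) + z) = 1/((4 + (2*8)²) - 27101/13938) = 1/((4 + 16²) - 27101/13938) = 1/((4 + 256) - 27101/13938) = 1/(260 - 27101/13938) = 1/(3596779/13938) = 13938/3596779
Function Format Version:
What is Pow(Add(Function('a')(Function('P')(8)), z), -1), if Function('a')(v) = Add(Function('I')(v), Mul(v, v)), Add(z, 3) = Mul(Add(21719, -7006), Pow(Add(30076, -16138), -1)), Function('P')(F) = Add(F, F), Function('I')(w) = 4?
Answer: Rational(13938, 3596779) ≈ 0.0038751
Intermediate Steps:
Function('P')(F) = Mul(2, F)
z = Rational(-27101, 13938) (z = Add(-3, Mul(Add(21719, -7006), Pow(Add(30076, -16138), -1))) = Add(-3, Mul(14713, Pow(13938, -1))) = Add(-3, Mul(14713, Rational(1, 13938))) = Add(-3, Rational(14713, 13938)) = Rational(-27101, 13938) ≈ -1.9444)
Function('a')(v) = Add(4, Pow(v, 2)) (Function('a')(v) = Add(4, Mul(v, v)) = Add(4, Pow(v, 2)))
Pow(Add(Function('a')(Function('P')(8)), z), -1) = Pow(Add(Add(4, Pow(Mul(2, 8), 2)), Rational(-27101, 13938)), -1) = Pow(Add(Add(4, Pow(16, 2)), Rational(-27101, 13938)), -1) = Pow(Add(Add(4, 256), Rational(-27101, 13938)), -1) = Pow(Add(260, Rational(-27101, 13938)), -1) = Pow(Rational(3596779, 13938), -1) = Rational(13938, 3596779)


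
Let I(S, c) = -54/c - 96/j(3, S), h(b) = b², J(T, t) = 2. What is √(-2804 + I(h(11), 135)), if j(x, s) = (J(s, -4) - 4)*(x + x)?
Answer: I*√69910/5 ≈ 52.881*I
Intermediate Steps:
j(x, s) = -4*x (j(x, s) = (2 - 4)*(x + x) = -4*x)
I(S, c) = 8 - 54/c (I(S, c) = -54/c - 96/((-4*3)) = -54/c - 96/(-12) = -54/c - 96*(-1/12) = -54/c + 8 = 8 - 54/c)
√(-2804 + I(h(11), 135)) = √(-2804 + (8 - 54/135)) = √(-2804 + (8 - 54*1/135)) = √(-2804 + (8 - ⅖)) = √(-2804 + 38/5) = √(-13982/5) = I*√69910/5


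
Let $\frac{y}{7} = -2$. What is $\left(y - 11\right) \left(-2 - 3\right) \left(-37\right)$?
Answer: $-4625$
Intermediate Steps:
$y = -14$ ($y = 7 \left(-2\right) = -14$)
$\left(y - 11\right) \left(-2 - 3\right) \left(-37\right) = \left(-14 - 11\right) \left(-2 - 3\right) \left(-37\right) = - 25 \left(-2 - 3\right) \left(-37\right) = \left(-25\right) \left(-5\right) \left(-37\right) = 125 \left(-37\right) = -4625$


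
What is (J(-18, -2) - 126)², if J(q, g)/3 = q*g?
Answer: 324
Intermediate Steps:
J(q, g) = 3*g*q (J(q, g) = 3*(q*g) = 3*(g*q) = 3*g*q)
(J(-18, -2) - 126)² = (3*(-2)*(-18) - 126)² = (108 - 126)² = (-18)² = 324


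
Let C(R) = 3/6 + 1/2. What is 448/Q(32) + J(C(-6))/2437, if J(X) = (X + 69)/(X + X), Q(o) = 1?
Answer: 1091811/2437 ≈ 448.01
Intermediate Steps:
C(R) = 1 (C(R) = 3*(⅙) + 1*(½) = ½ + ½ = 1)
J(X) = (69 + X)/(2*X) (J(X) = (69 + X)/((2*X)) = (69 + X)*(1/(2*X)) = (69 + X)/(2*X))
448/Q(32) + J(C(-6))/2437 = 448/1 + ((½)*(69 + 1)/1)/2437 = 448*1 + ((½)*1*70)*(1/2437) = 448 + 35*(1/2437) = 448 + 35/2437 = 1091811/2437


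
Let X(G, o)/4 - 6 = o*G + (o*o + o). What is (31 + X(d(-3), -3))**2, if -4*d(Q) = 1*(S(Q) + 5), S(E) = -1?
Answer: 8281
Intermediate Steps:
d(Q) = -1 (d(Q) = -(-1 + 5)/4 = -4/4 = -1/4*4 = -1)
X(G, o) = 24 + 4*o + 4*o**2 + 4*G*o (X(G, o) = 24 + 4*(o*G + (o*o + o)) = 24 + 4*(G*o + (o**2 + o)) = 24 + 4*(G*o + (o + o**2)) = 24 + 4*(o + o**2 + G*o) = 24 + (4*o + 4*o**2 + 4*G*o) = 24 + 4*o + 4*o**2 + 4*G*o)
(31 + X(d(-3), -3))**2 = (31 + (24 + 4*(-3) + 4*(-3)**2 + 4*(-1)*(-3)))**2 = (31 + (24 - 12 + 4*9 + 12))**2 = (31 + (24 - 12 + 36 + 12))**2 = (31 + 60)**2 = 91**2 = 8281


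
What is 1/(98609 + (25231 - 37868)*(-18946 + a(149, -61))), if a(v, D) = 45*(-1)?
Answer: 1/240087876 ≈ 4.1651e-9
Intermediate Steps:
a(v, D) = -45
1/(98609 + (25231 - 37868)*(-18946 + a(149, -61))) = 1/(98609 + (25231 - 37868)*(-18946 - 45)) = 1/(98609 - 12637*(-18991)) = 1/(98609 + 239989267) = 1/240087876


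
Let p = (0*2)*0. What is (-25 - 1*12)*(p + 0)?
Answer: 0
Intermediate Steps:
p = 0 (p = 0*0 = 0)
(-25 - 1*12)*(p + 0) = (-25 - 1*12)*(0 + 0) = (-25 - 12)*0 = -37*0 = 0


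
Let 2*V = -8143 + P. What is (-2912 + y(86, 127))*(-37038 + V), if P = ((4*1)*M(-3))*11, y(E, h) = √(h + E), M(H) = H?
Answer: 119903056 - 82351*√213/2 ≈ 1.1930e+8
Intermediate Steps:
y(E, h) = √(E + h)
P = -132 (P = ((4*1)*(-3))*11 = (4*(-3))*11 = -12*11 = -132)
V = -8275/2 (V = (-8143 - 132)/2 = (½)*(-8275) = -8275/2 ≈ -4137.5)
(-2912 + y(86, 127))*(-37038 + V) = (-2912 + √(86 + 127))*(-37038 - 8275/2) = (-2912 + √213)*(-82351/2) = 119903056 - 82351*√213/2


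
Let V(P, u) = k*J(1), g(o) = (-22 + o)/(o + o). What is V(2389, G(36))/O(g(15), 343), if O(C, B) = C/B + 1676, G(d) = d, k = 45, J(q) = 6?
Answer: 396900/2463719 ≈ 0.16110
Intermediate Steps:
g(o) = (-22 + o)/(2*o) (g(o) = (-22 + o)/((2*o)) = (-22 + o)*(1/(2*o)) = (-22 + o)/(2*o))
V(P, u) = 270 (V(P, u) = 45*6 = 270)
O(C, B) = 1676 + C/B (O(C, B) = C/B + 1676 = 1676 + C/B)
V(2389, G(36))/O(g(15), 343) = 270/(1676 + ((1/2)*(-22 + 15)/15)/343) = 270/(1676 + ((1/2)*(1/15)*(-7))*(1/343)) = 270/(1676 - 7/30*1/343) = 270/(1676 - 1/1470) = 270/(2463719/1470) = 270*(1470/2463719) = 396900/2463719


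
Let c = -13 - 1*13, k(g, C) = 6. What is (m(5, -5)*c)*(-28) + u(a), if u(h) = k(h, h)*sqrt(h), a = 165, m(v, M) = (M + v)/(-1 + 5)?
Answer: 6*sqrt(165) ≈ 77.071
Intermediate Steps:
m(v, M) = M/4 + v/4 (m(v, M) = (M + v)/4 = (M + v)*(1/4) = M/4 + v/4)
u(h) = 6*sqrt(h)
c = -26 (c = -13 - 13 = -26)
(m(5, -5)*c)*(-28) + u(a) = (((1/4)*(-5) + (1/4)*5)*(-26))*(-28) + 6*sqrt(165) = ((-5/4 + 5/4)*(-26))*(-28) + 6*sqrt(165) = (0*(-26))*(-28) + 6*sqrt(165) = 0*(-28) + 6*sqrt(165) = 0 + 6*sqrt(165) = 6*sqrt(165)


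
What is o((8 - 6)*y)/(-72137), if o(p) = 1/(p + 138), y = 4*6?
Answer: -1/13417482 ≈ -7.4530e-8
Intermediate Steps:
y = 24
o(p) = 1/(138 + p)
o((8 - 6)*y)/(-72137) = 1/((138 + (8 - 6)*24)*(-72137)) = -1/72137/(138 + 2*24) = -1/72137/(138 + 48) = -1/72137/186 = (1/186)*(-1/72137) = -1/13417482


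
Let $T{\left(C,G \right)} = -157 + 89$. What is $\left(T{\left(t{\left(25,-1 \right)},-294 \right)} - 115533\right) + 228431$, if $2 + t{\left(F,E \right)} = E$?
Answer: $112830$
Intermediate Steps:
$t{\left(F,E \right)} = -2 + E$
$T{\left(C,G \right)} = -68$
$\left(T{\left(t{\left(25,-1 \right)},-294 \right)} - 115533\right) + 228431 = \left(-68 - 115533\right) + 228431 = -115601 + 228431 = 112830$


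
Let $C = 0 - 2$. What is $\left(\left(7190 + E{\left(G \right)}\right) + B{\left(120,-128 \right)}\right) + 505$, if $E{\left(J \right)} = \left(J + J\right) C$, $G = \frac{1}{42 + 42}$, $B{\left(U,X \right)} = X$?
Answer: $\frac{158906}{21} \approx 7567.0$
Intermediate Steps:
$C = -2$
$G = \frac{1}{84} \approx 0.011905$
$E{\left(J \right)} = - 4 J$ ($E{\left(J \right)} = \left(J + J\right) \left(-2\right) = 2 J \left(-2\right) = - 4 J$)
$\left(\left(7190 + E{\left(G \right)}\right) + B{\left(120,-128 \right)}\right) + 505 = \left(\left(7190 - \frac{1}{21}\right) - 128\right) + 505 = \left(\frac{150989}{21} - 128\right) + 505 = \frac{148301}{21} + 505 = \frac{158906}{21}$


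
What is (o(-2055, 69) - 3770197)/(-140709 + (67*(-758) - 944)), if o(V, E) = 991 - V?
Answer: 3767151/192439 ≈ 19.576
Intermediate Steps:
(o(-2055, 69) - 3770197)/(-140709 + (67*(-758) - 944)) = ((991 - 1*(-2055)) - 3770197)/(-140709 + (67*(-758) - 944)) = ((991 + 2055) - 3770197)/(-140709 + (-50786 - 944)) = (3046 - 3770197)/(-140709 - 51730) = -3767151/(-192439) = -3767151*(-1/192439) = 3767151/192439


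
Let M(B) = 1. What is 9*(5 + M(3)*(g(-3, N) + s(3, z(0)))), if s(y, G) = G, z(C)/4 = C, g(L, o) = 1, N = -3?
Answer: 54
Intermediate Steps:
z(C) = 4*C
9*(5 + M(3)*(g(-3, N) + s(3, z(0)))) = 9*(5 + 1*(1 + 4*0)) = 9*(5 + 1*(1 + 0)) = 9*(5 + 1*1) = 9*(5 + 1) = 9*6 = 54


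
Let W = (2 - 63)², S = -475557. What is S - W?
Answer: -479278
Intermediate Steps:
W = 3721 (W = (-61)² = 3721)
S - W = -475557 - 1*3721 = -475557 - 3721 = -479278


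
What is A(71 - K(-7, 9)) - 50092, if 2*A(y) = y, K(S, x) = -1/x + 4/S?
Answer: -3153538/63 ≈ -50056.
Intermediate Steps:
A(y) = y/2
A(71 - K(-7, 9)) - 50092 = (71 - (-1/9 + 4/(-7)))/2 - 50092 = (71 - (-1*⅑ + 4*(-⅐)))/2 - 50092 = (71 - (-⅑ - 4/7))/2 - 50092 = (71 - 1*(-43/63))/2 - 50092 = (71 + 43/63)/2 - 50092 = (½)*(4516/63) - 50092 = 2258/63 - 50092 = -3153538/63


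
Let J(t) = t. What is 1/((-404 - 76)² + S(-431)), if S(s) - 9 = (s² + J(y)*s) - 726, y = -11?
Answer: 1/420185 ≈ 2.3799e-6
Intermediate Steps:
S(s) = -717 + s² - 11*s (S(s) = 9 + ((s² - 11*s) - 726) = 9 + (-726 + s² - 11*s) = -717 + s² - 11*s)
1/((-404 - 76)² + S(-431)) = 1/((-404 - 76)² + (-717 + (-431)² - 11*(-431))) = 1/((-480)² + (-717 + 185761 + 4741)) = 1/(230400 + 189785) = 1/420185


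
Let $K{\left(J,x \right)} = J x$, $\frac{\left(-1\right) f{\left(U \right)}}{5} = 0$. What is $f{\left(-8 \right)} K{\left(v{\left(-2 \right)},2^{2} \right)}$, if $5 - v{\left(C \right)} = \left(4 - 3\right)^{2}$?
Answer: $0$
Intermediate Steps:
$f{\left(U \right)} = 0$ ($f{\left(U \right)} = \left(-5\right) 0 = 0$)
$v{\left(C \right)} = 4$ ($v{\left(C \right)} = 5 - \left(4 - 3\right)^{2} = 5 - 1^{2} = 5 - 1 = 4$)
$f{\left(-8 \right)} K{\left(v{\left(-2 \right)},2^{2} \right)} = 0 \cdot 4 \cdot 2^{2} = 0 \cdot 4 \cdot 4 = 0 \cdot 16 = 0$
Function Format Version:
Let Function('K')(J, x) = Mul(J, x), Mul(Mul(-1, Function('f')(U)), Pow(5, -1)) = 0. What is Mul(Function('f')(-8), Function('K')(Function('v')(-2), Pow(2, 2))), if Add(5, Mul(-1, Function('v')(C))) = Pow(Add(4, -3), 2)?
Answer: 0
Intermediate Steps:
Function('f')(U) = 0 (Function('f')(U) = Mul(-5, 0) = 0)
Function('v')(C) = 4 (Function('v')(C) = Add(5, Mul(-1, Pow(Add(4, -3), 2))) = Add(5, Mul(-1, Pow(1, 2))) = Add(5, Mul(-1, 1)) = Add(5, -1) = 4)
Mul(Function('f')(-8), Function('K')(Function('v')(-2), Pow(2, 2))) = Mul(0, Mul(4, Pow(2, 2))) = Mul(0, Mul(4, 4)) = Mul(0, 16) = 0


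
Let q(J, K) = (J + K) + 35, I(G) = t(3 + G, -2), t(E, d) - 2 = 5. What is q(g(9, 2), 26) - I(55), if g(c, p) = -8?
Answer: 46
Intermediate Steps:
t(E, d) = 7 (t(E, d) = 2 + 5 = 7)
I(G) = 7
q(J, K) = 35 + J + K
q(g(9, 2), 26) - I(55) = (35 - 8 + 26) - 1*7 = 53 - 7 = 46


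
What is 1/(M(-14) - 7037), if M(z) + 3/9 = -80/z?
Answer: -21/147664 ≈ -0.00014221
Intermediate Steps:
M(z) = -1/3 - 80/z
1/(M(-14) - 7037) = 1/((1/3)*(-240 - 1*(-14))/(-14) - 7037) = 1/((1/3)*(-1/14)*(-240 + 14) - 7037) = 1/((1/3)*(-1/14)*(-226) - 7037) = 1/(113/21 - 7037) = 1/(-147664/21) = -21/147664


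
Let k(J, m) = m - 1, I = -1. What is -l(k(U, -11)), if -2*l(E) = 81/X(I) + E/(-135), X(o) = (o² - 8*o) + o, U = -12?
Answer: 3677/720 ≈ 5.1069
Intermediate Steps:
k(J, m) = -1 + m
X(o) = o² - 7*o
l(E) = -81/16 + E/270 (l(E) = -(81/((-(-7 - 1))) + E/(-135))/2 = -(81/((-1*(-8))) + E*(-1/135))/2 = -(81/8 - E/135)/2 = -81/16 + E/270)
-l(k(U, -11)) = -(-81/16 + (-1 - 11)/270) = -(-81/16 + (1/270)*(-12)) = -(-81/16 - 2/45) = -1*(-3677/720) = 3677/720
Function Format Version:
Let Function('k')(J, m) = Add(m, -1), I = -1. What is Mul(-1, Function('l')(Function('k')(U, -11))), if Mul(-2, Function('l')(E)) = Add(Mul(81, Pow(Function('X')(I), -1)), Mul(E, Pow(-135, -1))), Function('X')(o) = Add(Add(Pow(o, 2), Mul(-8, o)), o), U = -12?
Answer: Rational(3677, 720) ≈ 5.1069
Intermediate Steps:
Function('k')(J, m) = Add(-1, m)
Function('X')(o) = Add(Pow(o, 2), Mul(-7, o))
Function('l')(E) = Add(Rational(-81, 16), Mul(Rational(1, 270), E)) (Function('l')(E) = Mul(Rational(-1, 2), Add(Mul(81, Pow(Mul(-1, Add(-7, -1)), -1)), Mul(E, Pow(-135, -1)))) = Mul(Rational(-1, 2), Add(Mul(81, Pow(Mul(-1, -8), -1)), Mul(E, Rational(-1, 135)))) = Mul(Rational(-1, 2), Add(Mul(81, Pow(8, -1)), Mul(Rational(-1, 135), E))) = Mul(Rational(-1, 2), Add(Mul(81, Rational(1, 8)), Mul(Rational(-1, 135), E))) = Mul(Rational(-1, 2), Add(Rational(81, 8), Mul(Rational(-1, 135), E))) = Add(Rational(-81, 16), Mul(Rational(1, 270), E)))
Mul(-1, Function('l')(Function('k')(U, -11))) = Mul(-1, Add(Rational(-81, 16), Mul(Rational(1, 270), Add(-1, -11)))) = Mul(-1, Add(Rational(-81, 16), Mul(Rational(1, 270), -12))) = Mul(-1, Add(Rational(-81, 16), Rational(-2, 45))) = Mul(-1, Rational(-3677, 720)) = Rational(3677, 720)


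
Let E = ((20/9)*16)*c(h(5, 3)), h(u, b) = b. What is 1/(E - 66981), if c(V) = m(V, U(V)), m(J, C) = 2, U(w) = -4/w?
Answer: -9/602189 ≈ -1.4945e-5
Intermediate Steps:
c(V) = 2
E = 640/9 (E = ((20/9)*16)*2 = (320/9)*2 = 640/9 ≈ 71.111)
1/(E - 66981) = 1/(640/9 - 66981) = 1/(-602189/9) = -9/602189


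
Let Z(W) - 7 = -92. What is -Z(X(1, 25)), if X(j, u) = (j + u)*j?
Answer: 85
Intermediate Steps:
X(j, u) = j*(j + u)
Z(W) = -85 (Z(W) = 7 - 92 = -85)
-Z(X(1, 25)) = -1*(-85) = 85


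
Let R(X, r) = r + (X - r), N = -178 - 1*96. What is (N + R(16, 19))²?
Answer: 66564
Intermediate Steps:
N = -274 (N = -178 - 96 = -274)
R(X, r) = X
(N + R(16, 19))² = (-274 + 16)² = (-258)² = 66564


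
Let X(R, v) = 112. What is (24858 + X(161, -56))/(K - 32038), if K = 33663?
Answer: 4994/325 ≈ 15.366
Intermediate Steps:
(24858 + X(161, -56))/(K - 32038) = (24858 + 112)/(33663 - 32038) = 24970/1625 = 24970*(1/1625) = 4994/325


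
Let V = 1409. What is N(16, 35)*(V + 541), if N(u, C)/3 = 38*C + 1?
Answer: 7786350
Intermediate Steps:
N(u, C) = 3 + 114*C (N(u, C) = 3*(38*C + 1) = 3*(1 + 38*C) = 3 + 114*C)
N(16, 35)*(V + 541) = (3 + 114*35)*(1409 + 541) = (3 + 3990)*1950 = 3993*1950 = 7786350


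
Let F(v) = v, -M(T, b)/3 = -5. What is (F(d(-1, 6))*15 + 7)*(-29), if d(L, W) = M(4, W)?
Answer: -6728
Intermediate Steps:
M(T, b) = 15 (M(T, b) = -3*(-5) = 15)
d(L, W) = 15
(F(d(-1, 6))*15 + 7)*(-29) = (15*15 + 7)*(-29) = (225 + 7)*(-29) = 232*(-29) = -6728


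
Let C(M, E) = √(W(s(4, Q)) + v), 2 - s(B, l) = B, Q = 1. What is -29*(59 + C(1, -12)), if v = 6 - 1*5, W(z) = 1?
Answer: -1711 - 29*√2 ≈ -1752.0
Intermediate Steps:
s(B, l) = 2 - B
v = 1 (v = 6 - 5 = 1)
C(M, E) = √2 (C(M, E) = √(1 + 1) = √2)
-29*(59 + C(1, -12)) = -29*(59 + √2) = -1711 - 29*√2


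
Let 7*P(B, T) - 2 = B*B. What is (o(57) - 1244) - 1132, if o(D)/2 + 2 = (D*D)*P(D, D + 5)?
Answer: 21108338/7 ≈ 3.0155e+6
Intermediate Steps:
P(B, T) = 2/7 + B²/7 (P(B, T) = 2/7 + (B*B)/7 = 2/7 + B²/7)
o(D) = -4 + 2*D²*(2/7 + D²/7) (o(D) = -4 + 2*((D*D)*(2/7 + D²/7)) = -4 + 2*(D²*(2/7 + D²/7)) = -4 + 2*D²*(2/7 + D²/7))
(o(57) - 1244) - 1132 = ((-4 + (2/7)*57²*(2 + 57²)) - 1244) - 1132 = ((-4 + (2/7)*3249*(2 + 3249)) - 1244) - 1132 = ((-4 + (2/7)*3249*3251) - 1244) - 1132 = ((-4 + 21124998/7) - 1244) - 1132 = (21124970/7 - 1244) - 1132 = 21116262/7 - 1132 = 21108338/7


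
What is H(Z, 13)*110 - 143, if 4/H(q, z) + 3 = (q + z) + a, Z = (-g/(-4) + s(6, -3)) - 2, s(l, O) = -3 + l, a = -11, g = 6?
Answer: 451/3 ≈ 150.33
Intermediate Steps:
Z = 5/2 (Z = (-6/(-4) + (-3 + 6)) - 2 = (-6*(-1)/4 + 3) - 2 = (-1*(-3/2) + 3) - 2 = (3/2 + 3) - 2 = 9/2 - 2 = 5/2 ≈ 2.5000)
H(q, z) = 4/(-14 + q + z) (H(q, z) = 4/(-3 + ((q + z) - 11)) = 4/(-3 + (-11 + q + z)) = 4/(-14 + q + z))
H(Z, 13)*110 - 143 = (4/(-14 + 5/2 + 13))*110 - 143 = (4/(3/2))*110 - 143 = (4*(⅔))*110 - 143 = (8/3)*110 - 143 = 880/3 - 143 = 451/3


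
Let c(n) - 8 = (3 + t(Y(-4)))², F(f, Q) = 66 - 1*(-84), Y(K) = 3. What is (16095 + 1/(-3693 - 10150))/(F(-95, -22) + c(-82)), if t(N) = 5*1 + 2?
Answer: 111401542/1785747 ≈ 62.384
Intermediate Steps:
t(N) = 7 (t(N) = 5 + 2 = 7)
F(f, Q) = 150 (F(f, Q) = 66 + 84 = 150)
c(n) = 108 (c(n) = 8 + (3 + 7)² = 8 + 10² = 8 + 100 = 108)
(16095 + 1/(-3693 - 10150))/(F(-95, -22) + c(-82)) = (16095 + 1/(-3693 - 10150))/(150 + 108) = (16095 + 1/(-13843))/258 = (16095 - 1/13843)*(1/258) = (222803084/13843)*(1/258) = 111401542/1785747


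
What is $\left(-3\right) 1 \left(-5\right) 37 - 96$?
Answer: $459$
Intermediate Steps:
$\left(-3\right) 1 \left(-5\right) 37 - 96 = \left(-3\right) \left(-5\right) 37 - 96 = 15 \cdot 37 - 96 = 555 - 96 = 459$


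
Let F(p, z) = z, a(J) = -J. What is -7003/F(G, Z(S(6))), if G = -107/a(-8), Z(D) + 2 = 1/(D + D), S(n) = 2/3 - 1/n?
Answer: 7003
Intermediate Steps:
S(n) = ⅔ - 1/n (S(n) = 2*(⅓) - 1/n = ⅔ - 1/n)
Z(D) = -2 + 1/(2*D) (Z(D) = -2 + 1/(D + D) = -2 + 1/(2*D))
G = -107/8 (G = -107/((-1*(-8))) = -107/8 ≈ -13.375)
-7003/F(G, Z(S(6))) = -7003/(-2 + 1/(2*(⅔ - 1/6))) = -7003/(-2 + 1/(2*(⅔ - 1*⅙))) = -7003/(-2 + 1/(2*(⅔ - ⅙))) = -7003/(-2 + 1/(2*(½))) = -7003/(-2 + (½)*2) = -7003/(-2 + 1) = -7003/(-1) = -7003*(-1) = 7003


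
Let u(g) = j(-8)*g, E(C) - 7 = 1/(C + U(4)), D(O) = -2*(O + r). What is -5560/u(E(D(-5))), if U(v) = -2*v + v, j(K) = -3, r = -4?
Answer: 77840/297 ≈ 262.09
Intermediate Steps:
D(O) = 8 - 2*O (D(O) = -2*(O - 4) = -2*(-4 + O) = 8 - 2*O)
U(v) = -v
E(C) = 7 + 1/(-4 + C) (E(C) = 7 + 1/(C - 1*4) = 7 + 1/(C - 4) = 7 + 1/(-4 + C))
u(g) = -3*g
-5560/u(E(D(-5))) = -5560*(-(-4 + (8 - 2*(-5)))/(3*(-27 + 7*(8 - 2*(-5))))) = -5560*(-(-4 + (8 + 10))/(3*(-27 + 7*(8 + 10)))) = -5560*(-(-4 + 18)/(3*(-27 + 7*18))) = -5560*(-14/(3*(-27 + 126))) = -5560/((-3*99/14)) = -5560/(-297/14) = -5560*(-14/297) = 77840/297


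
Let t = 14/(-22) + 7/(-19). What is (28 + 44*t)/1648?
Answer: -77/7828 ≈ -0.0098365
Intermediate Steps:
t = -210/209 (t = 14*(-1/22) + 7*(-1/19) = -7/11 - 7/19 = -210/209 ≈ -1.0048)
(28 + 44*t)/1648 = (28 + 44*(-210/209))/1648 = (28 - 840/19)*(1/1648) = -308/19*1/1648 = -77/7828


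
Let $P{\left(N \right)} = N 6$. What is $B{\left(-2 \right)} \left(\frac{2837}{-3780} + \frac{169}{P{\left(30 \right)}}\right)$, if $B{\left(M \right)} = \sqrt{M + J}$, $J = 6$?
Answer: $\frac{356}{945} \approx 0.37672$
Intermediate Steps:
$P{\left(N \right)} = 6 N$
$B{\left(M \right)} = \sqrt{6 + M}$ ($B{\left(M \right)} = \sqrt{M + 6} = \sqrt{6 + M}$)
$B{\left(-2 \right)} \left(\frac{2837}{-3780} + \frac{169}{P{\left(30 \right)}}\right) = \sqrt{6 - 2} \left(\frac{2837}{-3780} + \frac{169}{6 \cdot 30}\right) = \sqrt{4} \left(2837 \left(- \frac{1}{3780}\right) + \frac{169}{180}\right) = 2 \left(- \frac{2837}{3780} + 169 \cdot \frac{1}{180}\right) = 2 \left(- \frac{2837}{3780} + \frac{169}{180}\right) = 2 \cdot \frac{178}{945} = \frac{356}{945}$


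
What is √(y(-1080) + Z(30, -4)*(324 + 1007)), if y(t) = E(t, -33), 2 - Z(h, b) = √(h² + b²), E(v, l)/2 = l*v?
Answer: √(73942 - 2662*√229) ≈ 183.46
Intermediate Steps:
E(v, l) = 2*l*v (E(v, l) = 2*(l*v) = 2*l*v)
Z(h, b) = 2 - √(b² + h²) (Z(h, b) = 2 - √(h² + b²) = 2 - √(b² + h²))
y(t) = -66*t (y(t) = 2*(-33)*t = -66*t)
√(y(-1080) + Z(30, -4)*(324 + 1007)) = √(-66*(-1080) + (2 - √((-4)² + 30²))*(324 + 1007)) = √(71280 + (2 - √(16 + 900))*1331) = √(71280 + (2 - √916)*1331) = √(71280 + (2 - 2*√229)*1331) = √(71280 + (2662 - 2662*√229)) = √(73942 - 2662*√229)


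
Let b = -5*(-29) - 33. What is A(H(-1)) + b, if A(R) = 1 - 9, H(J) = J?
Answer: 104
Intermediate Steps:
b = 112 (b = 145 - 33 = 112)
A(R) = -8
A(H(-1)) + b = -8 + 112 = 104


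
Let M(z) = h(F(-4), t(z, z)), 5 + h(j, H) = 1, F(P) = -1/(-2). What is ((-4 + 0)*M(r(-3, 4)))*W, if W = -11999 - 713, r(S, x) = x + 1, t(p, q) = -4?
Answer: -203392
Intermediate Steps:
r(S, x) = 1 + x
F(P) = ½ (F(P) = -1*(-½) = ½)
h(j, H) = -4 (h(j, H) = -5 + 1 = -4)
W = -12712
M(z) = -4
((-4 + 0)*M(r(-3, 4)))*W = ((-4 + 0)*(-4))*(-12712) = -4*(-4)*(-12712) = 16*(-12712) = -203392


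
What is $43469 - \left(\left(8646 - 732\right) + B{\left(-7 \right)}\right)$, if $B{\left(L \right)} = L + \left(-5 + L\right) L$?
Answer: $35478$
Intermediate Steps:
$B{\left(L \right)} = L + L \left(-5 + L\right)$
$43469 - \left(\left(8646 - 732\right) + B{\left(-7 \right)}\right) = 43469 - \left(\left(8646 - 732\right) - 7 \left(-4 - 7\right)\right) = 43469 - \left(7914 - -77\right) = 43469 - \left(7914 + 77\right) = 43469 - 7991 = 35478$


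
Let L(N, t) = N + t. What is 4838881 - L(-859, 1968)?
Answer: 4837772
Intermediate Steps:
4838881 - L(-859, 1968) = 4838881 - (-859 + 1968) = 4838881 - 1*1109 = 4838881 - 1109 = 4837772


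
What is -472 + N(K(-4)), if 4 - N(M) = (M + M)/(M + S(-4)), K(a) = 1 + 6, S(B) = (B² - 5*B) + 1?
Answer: -10303/22 ≈ -468.32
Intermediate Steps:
S(B) = 1 + B² - 5*B
K(a) = 7
N(M) = 4 - 2*M/(37 + M) (N(M) = 4 - (M + M)/(M + (1 + (-4)² - 5*(-4))) = 4 - 2*M/(M + (1 + 16 + 20)) = 4 - 2*M/(M + 37) = 4 - 2*M/(37 + M))
-472 + N(K(-4)) = -472 + 2*(74 + 7)/(37 + 7) = -472 + 2*81/44 = -472 + 2*(1/44)*81 = -472 + 81/22 = -10303/22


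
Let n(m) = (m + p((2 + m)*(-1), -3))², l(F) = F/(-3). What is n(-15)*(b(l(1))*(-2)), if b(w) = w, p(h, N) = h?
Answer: 8/3 ≈ 2.6667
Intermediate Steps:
l(F) = -F/3 (l(F) = F*(-⅓) = -F/3)
n(m) = 4 (n(m) = (m + (2 + m)*(-1))² = (m + (-2 - m))² = (-2)² = 4)
n(-15)*(b(l(1))*(-2)) = 4*(-⅓*1*(-2)) = 4*(-⅓*(-2)) = 4*(⅔) = 8/3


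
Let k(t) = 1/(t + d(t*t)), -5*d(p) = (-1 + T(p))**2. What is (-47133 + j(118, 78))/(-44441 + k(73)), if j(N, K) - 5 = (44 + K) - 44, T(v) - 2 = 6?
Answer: 14867800/14043351 ≈ 1.0587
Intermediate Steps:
T(v) = 8 (T(v) = 2 + 6 = 8)
d(p) = -49/5 (d(p) = -(-1 + 8)**2/5 = -1/5*7**2 = -1/5*49 = -49/5)
k(t) = 1/(-49/5 + t) (k(t) = 1/(t - 49/5) = 1/(-49/5 + t))
j(N, K) = 5 + K (j(N, K) = 5 + ((44 + K) - 44) = 5 + K)
(-47133 + j(118, 78))/(-44441 + k(73)) = (-47133 + (5 + 78))/(-44441 + 5/(-49 + 5*73)) = (-47133 + 83)/(-44441 + 5/(-49 + 365)) = -47050/(-44441 + 5/316) = -47050/(-14043351/316) = -47050*(-316/14043351) = 14867800/14043351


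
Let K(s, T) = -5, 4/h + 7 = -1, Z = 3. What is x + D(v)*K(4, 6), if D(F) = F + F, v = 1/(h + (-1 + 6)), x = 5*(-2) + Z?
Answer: -83/9 ≈ -9.2222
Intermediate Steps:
h = -1/2 (h = 4/(-7 - 1) = 4/(-8) = 4*(-1/8) = -1/2 ≈ -0.50000)
x = -7 (x = 5*(-2) + 3 = -10 + 3 = -7)
v = 2/9 (v = 1/(-1/2 + (-1 + 6)) = 1/(-1/2 + 5) = 1/(9/2) = 2/9 ≈ 0.22222)
D(F) = 2*F
x + D(v)*K(4, 6) = -7 + (2*(2/9))*(-5) = -7 + (4/9)*(-5) = -7 - 20/9 = -83/9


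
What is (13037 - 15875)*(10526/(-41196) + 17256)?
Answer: -168120199225/3433 ≈ -4.8972e+7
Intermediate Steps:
(13037 - 15875)*(10526/(-41196) + 17256) = -2838*(10526*(-1/41196) + 17256) = -2838*(-5263/20598 + 17256) = -2838*355433825/20598 = -168120199225/3433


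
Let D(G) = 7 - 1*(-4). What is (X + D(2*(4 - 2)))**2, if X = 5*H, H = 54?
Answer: 78961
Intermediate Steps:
X = 270 (X = 5*54 = 270)
D(G) = 11 (D(G) = 7 + 4 = 11)
(X + D(2*(4 - 2)))**2 = (270 + 11)**2 = 281**2 = 78961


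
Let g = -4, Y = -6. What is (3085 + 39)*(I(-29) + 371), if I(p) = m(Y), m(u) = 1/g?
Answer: 1158223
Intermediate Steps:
m(u) = -¼ (m(u) = 1/(-4) = -¼)
I(p) = -¼
(3085 + 39)*(I(-29) + 371) = (3085 + 39)*(-¼ + 371) = 3124*(1483/4) = 1158223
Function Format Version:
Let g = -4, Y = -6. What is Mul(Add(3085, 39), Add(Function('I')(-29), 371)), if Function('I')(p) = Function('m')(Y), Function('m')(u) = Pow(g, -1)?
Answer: 1158223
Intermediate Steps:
Function('m')(u) = Rational(-1, 4) (Function('m')(u) = Pow(-4, -1) = Rational(-1, 4))
Function('I')(p) = Rational(-1, 4)
Mul(Add(3085, 39), Add(Function('I')(-29), 371)) = Mul(Add(3085, 39), Add(Rational(-1, 4), 371)) = Mul(3124, Rational(1483, 4)) = 1158223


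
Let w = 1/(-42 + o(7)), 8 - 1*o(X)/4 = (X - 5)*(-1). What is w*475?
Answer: -475/2 ≈ -237.50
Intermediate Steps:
o(X) = 12 + 4*X (o(X) = 32 - 4*(X - 5)*(-1) = 32 - 4*(-5 + X)*(-1) = 32 - 4*(5 - X) = 32 + (-20 + 4*X) = 12 + 4*X)
w = -1/2 (w = 1/(-42 + (12 + 4*7)) = 1/(-42 + (12 + 28)) = 1/(-42 + 40) = 1/(-2) = -1/2 ≈ -0.50000)
w*475 = -1/2*475 = -475/2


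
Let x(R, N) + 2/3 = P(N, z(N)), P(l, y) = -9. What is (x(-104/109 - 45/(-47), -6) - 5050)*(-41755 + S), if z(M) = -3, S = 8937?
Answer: 498144422/3 ≈ 1.6605e+8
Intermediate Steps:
x(R, N) = -29/3 (x(R, N) = -2/3 - 9 = -29/3)
(x(-104/109 - 45/(-47), -6) - 5050)*(-41755 + S) = (-29/3 - 5050)*(-41755 + 8937) = -15179/3*(-32818) = 498144422/3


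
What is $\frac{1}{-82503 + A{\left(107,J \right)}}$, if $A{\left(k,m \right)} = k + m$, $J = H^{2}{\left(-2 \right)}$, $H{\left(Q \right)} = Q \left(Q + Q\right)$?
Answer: $- \frac{1}{82332} \approx -1.2146 \cdot 10^{-5}$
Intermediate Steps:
$H{\left(Q \right)} = 2 Q^{2}$ ($H{\left(Q \right)} = Q 2 Q = 2 Q^{2}$)
$J = 64$ ($J = \left(2 \left(-2\right)^{2}\right)^{2} = \left(2 \cdot 4\right)^{2} = 8^{2} = 64$)
$\frac{1}{-82503 + A{\left(107,J \right)}} = \frac{1}{-82503 + \left(107 + 64\right)} = \frac{1}{-82503 + 171} = \frac{1}{-82332} = - \frac{1}{82332}$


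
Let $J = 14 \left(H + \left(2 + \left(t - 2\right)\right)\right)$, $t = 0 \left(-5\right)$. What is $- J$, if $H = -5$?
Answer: $70$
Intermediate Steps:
$t = 0$
$J = -70$ ($J = 14 \left(-5 + \left(2 + \left(0 - 2\right)\right)\right) = 14 \left(-5 + \left(2 - 2\right)\right) = 14 \left(-5 + 0\right) = 14 \left(-5\right) = -70$)
$- J = \left(-1\right) \left(-70\right) = 70$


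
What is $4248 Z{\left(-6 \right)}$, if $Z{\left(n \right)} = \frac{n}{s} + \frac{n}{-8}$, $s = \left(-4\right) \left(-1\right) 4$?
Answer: $1593$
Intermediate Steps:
$s = 16$ ($s = 4 \cdot 4 = 16$)
$Z{\left(n \right)} = - \frac{n}{16}$ ($Z{\left(n \right)} = \frac{n}{16} + \frac{n}{-8} = n \frac{1}{16} + n \left(- \frac{1}{8}\right) = \frac{n}{16} - \frac{n}{8} = - \frac{n}{16}$)
$4248 Z{\left(-6 \right)} = 4248 \left(\left(- \frac{1}{16}\right) \left(-6\right)\right) = 4248 \cdot \frac{3}{8} = 1593$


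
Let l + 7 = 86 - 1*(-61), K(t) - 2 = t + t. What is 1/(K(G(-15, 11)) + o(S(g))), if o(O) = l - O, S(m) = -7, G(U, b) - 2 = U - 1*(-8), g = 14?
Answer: 1/139 ≈ 0.0071942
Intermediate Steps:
G(U, b) = 10 + U (G(U, b) = 2 + (U - 1*(-8)) = 2 + (U + 8) = 2 + (8 + U) = 10 + U)
K(t) = 2 + 2*t (K(t) = 2 + (t + t) = 2 + 2*t)
l = 140 (l = -7 + (86 - 1*(-61)) = -7 + (86 + 61) = -7 + 147 = 140)
o(O) = 140 - O
1/(K(G(-15, 11)) + o(S(g))) = 1/((2 + 2*(10 - 15)) + (140 - 1*(-7))) = 1/((2 + 2*(-5)) + (140 + 7)) = 1/((2 - 10) + 147) = 1/(-8 + 147) = 1/139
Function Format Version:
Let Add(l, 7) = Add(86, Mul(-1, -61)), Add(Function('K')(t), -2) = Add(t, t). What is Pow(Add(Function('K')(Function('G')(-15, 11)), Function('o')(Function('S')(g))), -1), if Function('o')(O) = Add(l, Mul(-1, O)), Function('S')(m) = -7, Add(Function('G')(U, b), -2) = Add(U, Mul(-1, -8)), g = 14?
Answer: Rational(1, 139) ≈ 0.0071942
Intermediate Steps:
Function('G')(U, b) = Add(10, U) (Function('G')(U, b) = Add(2, Add(U, Mul(-1, -8))) = Add(2, Add(U, 8)) = Add(2, Add(8, U)) = Add(10, U))
Function('K')(t) = Add(2, Mul(2, t)) (Function('K')(t) = Add(2, Add(t, t)) = Add(2, Mul(2, t)))
l = 140 (l = Add(-7, Add(86, Mul(-1, -61))) = Add(-7, Add(86, 61)) = Add(-7, 147) = 140)
Function('o')(O) = Add(140, Mul(-1, O))
Pow(Add(Function('K')(Function('G')(-15, 11)), Function('o')(Function('S')(g))), -1) = Pow(Add(Add(2, Mul(2, Add(10, -15))), Add(140, Mul(-1, -7))), -1) = Pow(Add(Add(2, Mul(2, -5)), Add(140, 7)), -1) = Pow(Add(Add(2, -10), 147), -1) = Pow(Add(-8, 147), -1) = Pow(139, -1) = Rational(1, 139)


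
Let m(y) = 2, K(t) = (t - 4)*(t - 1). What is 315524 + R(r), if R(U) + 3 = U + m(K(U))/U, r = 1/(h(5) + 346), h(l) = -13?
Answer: 105290272/333 ≈ 3.1619e+5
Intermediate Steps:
K(t) = (-1 + t)*(-4 + t) (K(t) = (-4 + t)*(-1 + t) = (-1 + t)*(-4 + t))
r = 1/333 (r = 1/(-13 + 346) = 1/333 ≈ 0.0030030)
R(U) = -3 + U + 2/U (R(U) = -3 + (U + 2/U) = -3 + U + 2/U)
315524 + R(r) = 315524 + (-3 + 1/333 + 2/(1/333)) = 315524 + (-3 + 1/333 + 2*333) = 315524 + (-3 + 1/333 + 666) = 315524 + 220780/333 = 105290272/333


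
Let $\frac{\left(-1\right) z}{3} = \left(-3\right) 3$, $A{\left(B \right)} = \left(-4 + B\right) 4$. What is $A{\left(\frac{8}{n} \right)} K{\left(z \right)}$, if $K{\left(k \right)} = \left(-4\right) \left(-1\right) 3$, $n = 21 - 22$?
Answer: $-576$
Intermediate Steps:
$n = -1$ ($n = 21 - 22 = -1$)
$A{\left(B \right)} = -16 + 4 B$
$z = 27$ ($z = - 3 \left(\left(-3\right) 3\right) = \left(-3\right) \left(-9\right) = 27$)
$K{\left(k \right)} = 12$ ($K{\left(k \right)} = 4 \cdot 3 = 12$)
$A{\left(\frac{8}{n} \right)} K{\left(z \right)} = \left(-16 + 4 \frac{8}{-1}\right) 12 = \left(-16 + 4 \cdot 8 \left(-1\right)\right) 12 = \left(-16 + 4 \left(-8\right)\right) 12 = \left(-16 - 32\right) 12 = \left(-48\right) 12 = -576$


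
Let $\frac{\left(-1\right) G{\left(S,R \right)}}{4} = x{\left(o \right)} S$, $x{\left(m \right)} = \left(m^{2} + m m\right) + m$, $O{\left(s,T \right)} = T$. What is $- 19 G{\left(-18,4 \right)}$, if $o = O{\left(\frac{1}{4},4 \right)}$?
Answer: $-49248$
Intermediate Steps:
$o = 4$
$x{\left(m \right)} = m + 2 m^{2}$ ($x{\left(m \right)} = \left(m^{2} + m^{2}\right) + m = 2 m^{2} + m = m + 2 m^{2}$)
$G{\left(S,R \right)} = - 144 S$ ($G{\left(S,R \right)} = - 4 \cdot 4 \left(1 + 2 \cdot 4\right) S = - 4 \cdot 4 \left(1 + 8\right) S = - 4 \cdot 4 \cdot 9 S = - 4 \cdot 36 S = - 144 S$)
$- 19 G{\left(-18,4 \right)} = - 19 \left(\left(-144\right) \left(-18\right)\right) = \left(-19\right) 2592 = -49248$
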